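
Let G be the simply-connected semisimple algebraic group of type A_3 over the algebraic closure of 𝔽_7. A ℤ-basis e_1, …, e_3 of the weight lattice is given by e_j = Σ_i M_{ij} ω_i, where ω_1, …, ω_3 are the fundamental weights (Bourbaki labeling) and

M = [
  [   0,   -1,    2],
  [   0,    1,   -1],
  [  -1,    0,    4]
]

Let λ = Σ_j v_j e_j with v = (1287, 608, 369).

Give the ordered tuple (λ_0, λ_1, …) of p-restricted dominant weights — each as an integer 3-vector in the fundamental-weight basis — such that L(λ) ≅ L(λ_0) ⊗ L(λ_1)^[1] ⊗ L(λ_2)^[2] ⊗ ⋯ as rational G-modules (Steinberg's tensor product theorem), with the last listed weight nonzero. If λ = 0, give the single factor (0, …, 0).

ω-coordinates c = M·v, v = (1287, 608, 369):
  c_1 = (0)·(1287) + (-1)·(608) + (2)·(369) = 130
  c_2 = (0)·(1287) + (1)·(608) + (-1)·(369) = 239
  c_3 = (-1)·(1287) + (0)·(608) + (4)·(369) = 189
Expand coordinatewise in base 7:
  c_1 = 130 = 4·7^0 + 4·7^1 + 2·7^2
  c_2 = 239 = 1·7^0 + 6·7^1 + 4·7^2
  c_3 = 189 = 0·7^0 + 6·7^1 + 3·7^2
p-restricted factor λ_0 = (4, 1, 0)
p-restricted factor λ_1 = (4, 6, 6)
p-restricted factor λ_2 = (2, 4, 3)

((4, 1, 0), (4, 6, 6), (2, 4, 3))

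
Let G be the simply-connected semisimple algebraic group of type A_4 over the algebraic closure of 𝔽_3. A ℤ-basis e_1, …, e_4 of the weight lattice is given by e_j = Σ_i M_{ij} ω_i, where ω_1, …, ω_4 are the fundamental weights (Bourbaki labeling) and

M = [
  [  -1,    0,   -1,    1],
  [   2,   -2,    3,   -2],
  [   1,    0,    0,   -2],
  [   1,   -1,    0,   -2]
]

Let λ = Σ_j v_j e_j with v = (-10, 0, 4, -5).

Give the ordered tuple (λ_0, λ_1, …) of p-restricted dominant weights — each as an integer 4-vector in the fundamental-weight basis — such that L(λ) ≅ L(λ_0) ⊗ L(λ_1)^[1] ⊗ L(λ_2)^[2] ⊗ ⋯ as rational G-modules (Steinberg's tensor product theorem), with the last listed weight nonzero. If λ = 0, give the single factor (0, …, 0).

((1, 2, 0, 0),)

ω-coordinates c = M·v, v = (-10, 0, 4, -5):
  c_1 = -1*-10 + 0*0 + -1*4 + 1*-5 = 1
  c_2 = 2*-10 + -2*0 + 3*4 + -2*-5 = 2
  c_3 = 1*-10 + 0*0 + 0*4 + -2*-5 = 0
  c_4 = 1*-10 + -1*0 + 0*4 + -2*-5 = 0
p = 3; digits c_i = Σ_j d_{ij}·3^j, 0 ≤ d_{ij} < 3:
  c_1 = 1 = 1·3^0
  c_2 = 2 = 2·3^0
  c_3 = 0
  c_4 = 0
Factor λ_0 = (1, 2, 0, 0)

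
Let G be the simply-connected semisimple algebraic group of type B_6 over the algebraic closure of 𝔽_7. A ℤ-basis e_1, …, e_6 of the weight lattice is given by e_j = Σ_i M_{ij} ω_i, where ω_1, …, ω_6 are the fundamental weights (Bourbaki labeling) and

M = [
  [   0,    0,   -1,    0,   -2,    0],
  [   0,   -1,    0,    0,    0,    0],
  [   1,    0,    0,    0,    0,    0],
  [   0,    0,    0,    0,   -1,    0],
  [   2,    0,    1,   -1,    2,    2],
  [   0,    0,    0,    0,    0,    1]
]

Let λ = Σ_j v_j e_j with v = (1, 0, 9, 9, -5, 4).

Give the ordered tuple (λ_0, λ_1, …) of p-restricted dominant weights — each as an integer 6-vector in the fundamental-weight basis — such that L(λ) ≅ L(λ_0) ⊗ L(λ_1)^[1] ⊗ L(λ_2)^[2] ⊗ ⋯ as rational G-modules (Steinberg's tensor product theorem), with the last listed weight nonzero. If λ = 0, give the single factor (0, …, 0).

ω-coordinates c = M·v, v = (1, 0, 9, 9, -5, 4):
  c_1 = 0·1 + 0·0 + (-1)·(9) + 0·9 + (-2)·(-5) + 0·4 = 1
  c_2 = 0·1 + (-1)·(0) + 0·9 + 0·9 + (0)·(-5) + 0·4 = 0
  c_3 = 1·1 + 0·0 + 0·9 + 0·9 + (0)·(-5) + 0·4 = 1
  c_4 = 0·1 + 0·0 + 0·9 + 0·9 + (-1)·(-5) + 0·4 = 5
  c_5 = 2·1 + 0·0 + 1·9 + (-1)·(9) + (2)·(-5) + 2·4 = 0
  c_6 = 0·1 + 0·0 + 0·9 + 0·9 + (0)·(-5) + 1·4 = 4
Base-7 expansion of each c_i:
  c_1 = 1 = 1·7^0
  c_2 = 0
  c_3 = 1 = 1·7^0
  c_4 = 5 = 5·7^0
  c_5 = 0
  c_6 = 4 = 4·7^0
λ_0 = (1, 0, 1, 5, 0, 4)

((1, 0, 1, 5, 0, 4),)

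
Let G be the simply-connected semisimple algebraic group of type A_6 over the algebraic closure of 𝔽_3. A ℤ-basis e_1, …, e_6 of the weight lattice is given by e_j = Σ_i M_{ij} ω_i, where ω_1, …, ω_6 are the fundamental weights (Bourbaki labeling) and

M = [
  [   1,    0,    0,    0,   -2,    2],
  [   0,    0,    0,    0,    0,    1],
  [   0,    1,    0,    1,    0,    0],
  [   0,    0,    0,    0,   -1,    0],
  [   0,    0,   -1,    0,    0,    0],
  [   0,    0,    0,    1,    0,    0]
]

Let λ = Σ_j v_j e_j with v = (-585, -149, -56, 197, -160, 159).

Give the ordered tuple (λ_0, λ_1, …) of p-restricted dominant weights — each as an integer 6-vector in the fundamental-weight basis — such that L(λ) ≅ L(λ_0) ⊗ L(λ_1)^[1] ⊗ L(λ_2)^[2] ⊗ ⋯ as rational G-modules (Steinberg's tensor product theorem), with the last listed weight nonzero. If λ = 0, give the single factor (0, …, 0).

Compute c_i = Σ_j M_{ij} v_j with v = (-585, -149, -56, 197, -160, 159):
  c_1 = (1)·(-585) + (0)·(-149) + (0)·(-56) + (0)·(197) + (-2)·(-160) + (2)·(159) = 53
  c_2 = (0)·(-585) + (0)·(-149) + (0)·(-56) + (0)·(197) + (0)·(-160) + (1)·(159) = 159
  c_3 = (0)·(-585) + (1)·(-149) + (0)·(-56) + (1)·(197) + (0)·(-160) + (0)·(159) = 48
  c_4 = (0)·(-585) + (0)·(-149) + (0)·(-56) + (0)·(197) + (-1)·(-160) + (0)·(159) = 160
  c_5 = (0)·(-585) + (0)·(-149) + (-1)·(-56) + (0)·(197) + (0)·(-160) + (0)·(159) = 56
  c_6 = (0)·(-585) + (0)·(-149) + (0)·(-56) + (1)·(197) + (0)·(-160) + (0)·(159) = 197
Base-3 expansion of each c_i:
  c_1 = 53 = 2·3^0 + 2·3^1 + 2·3^2 + 1·3^3
  c_2 = 159 = 0·3^0 + 2·3^1 + 2·3^2 + 2·3^3 + 1·3^4
  c_3 = 48 = 0·3^0 + 1·3^1 + 2·3^2 + 1·3^3
  c_4 = 160 = 1·3^0 + 2·3^1 + 2·3^2 + 2·3^3 + 1·3^4
  c_5 = 56 = 2·3^0 + 0·3^1 + 0·3^2 + 2·3^3
  c_6 = 197 = 2·3^0 + 2·3^1 + 0·3^2 + 1·3^3 + 2·3^4
p-restricted factor λ_0 = (2, 0, 0, 1, 2, 2)
p-restricted factor λ_1 = (2, 2, 1, 2, 0, 2)
p-restricted factor λ_2 = (2, 2, 2, 2, 0, 0)
p-restricted factor λ_3 = (1, 2, 1, 2, 2, 1)
p-restricted factor λ_4 = (0, 1, 0, 1, 0, 2)

((2, 0, 0, 1, 2, 2), (2, 2, 1, 2, 0, 2), (2, 2, 2, 2, 0, 0), (1, 2, 1, 2, 2, 1), (0, 1, 0, 1, 0, 2))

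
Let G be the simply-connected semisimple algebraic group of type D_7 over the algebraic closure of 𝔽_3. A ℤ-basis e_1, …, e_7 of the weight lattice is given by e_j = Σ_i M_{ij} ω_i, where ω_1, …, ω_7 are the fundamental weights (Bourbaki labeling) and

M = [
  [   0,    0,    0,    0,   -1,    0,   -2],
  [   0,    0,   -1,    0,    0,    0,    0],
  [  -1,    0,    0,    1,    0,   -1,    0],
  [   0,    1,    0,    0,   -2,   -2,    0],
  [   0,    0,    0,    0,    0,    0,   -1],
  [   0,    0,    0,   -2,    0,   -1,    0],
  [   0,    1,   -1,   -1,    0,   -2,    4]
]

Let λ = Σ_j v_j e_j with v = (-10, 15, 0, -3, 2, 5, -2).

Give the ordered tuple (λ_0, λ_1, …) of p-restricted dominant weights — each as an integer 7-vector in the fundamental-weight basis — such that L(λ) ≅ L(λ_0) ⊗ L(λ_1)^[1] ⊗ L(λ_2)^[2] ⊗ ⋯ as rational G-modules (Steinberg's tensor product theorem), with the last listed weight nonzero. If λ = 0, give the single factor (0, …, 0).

Compute c_i = Σ_j M_{ij} v_j with v = (-10, 15, 0, -3, 2, 5, -2):
  c_1 = (0)·(-10) + 0·15 + 0·0 + (0)·(-3) + (-1)·(2) + 0·5 + (-2)·(-2) = 2
  c_2 = (0)·(-10) + 0·15 + (-1)·(0) + (0)·(-3) + 0·2 + 0·5 + (0)·(-2) = 0
  c_3 = (-1)·(-10) + 0·15 + 0·0 + (1)·(-3) + 0·2 + (-1)·(5) + (0)·(-2) = 2
  c_4 = (0)·(-10) + 1·15 + 0·0 + (0)·(-3) + (-2)·(2) + (-2)·(5) + (0)·(-2) = 1
  c_5 = (0)·(-10) + 0·15 + 0·0 + (0)·(-3) + 0·2 + 0·5 + (-1)·(-2) = 2
  c_6 = (0)·(-10) + 0·15 + 0·0 + (-2)·(-3) + 0·2 + (-1)·(5) + (0)·(-2) = 1
  c_7 = (0)·(-10) + 1·15 + (-1)·(0) + (-1)·(-3) + 0·2 + (-2)·(5) + (4)·(-2) = 0
Writing each c_i in base p = 3:
  c_1 = 2 = 2·3^0
  c_2 = 0
  c_3 = 2 = 2·3^0
  c_4 = 1 = 1·3^0
  c_5 = 2 = 2·3^0
  c_6 = 1 = 1·3^0
  c_7 = 0
λ_0 = (2, 0, 2, 1, 2, 1, 0)

((2, 0, 2, 1, 2, 1, 0),)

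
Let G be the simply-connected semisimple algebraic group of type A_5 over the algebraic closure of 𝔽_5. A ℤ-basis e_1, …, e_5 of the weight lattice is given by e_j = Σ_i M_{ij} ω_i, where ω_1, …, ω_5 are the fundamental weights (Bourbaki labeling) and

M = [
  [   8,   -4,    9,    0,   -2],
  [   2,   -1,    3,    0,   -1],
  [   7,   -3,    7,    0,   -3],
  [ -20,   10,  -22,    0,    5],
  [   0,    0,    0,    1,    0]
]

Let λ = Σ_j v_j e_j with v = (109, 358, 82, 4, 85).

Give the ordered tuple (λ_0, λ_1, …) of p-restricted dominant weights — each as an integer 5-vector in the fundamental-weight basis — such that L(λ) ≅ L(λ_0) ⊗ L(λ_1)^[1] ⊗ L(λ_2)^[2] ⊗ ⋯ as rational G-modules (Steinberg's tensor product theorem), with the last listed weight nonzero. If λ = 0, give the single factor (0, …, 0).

((3, 1, 3, 1, 4), (1, 4, 1, 4, 0))

Change of basis e → ω: c = M·v where v = (109, 358, 82, 4, 85):
  c_1 = (8)·(109) + (-4)·(358) + (9)·(82) + (0)·(4) + (-2)·(85) = 8
  c_2 = (2)·(109) + (-1)·(358) + (3)·(82) + (0)·(4) + (-1)·(85) = 21
  c_3 = (7)·(109) + (-3)·(358) + (7)·(82) + (0)·(4) + (-3)·(85) = 8
  c_4 = (-20)·(109) + (10)·(358) + (-22)·(82) + (0)·(4) + (5)·(85) = 21
  c_5 = (0)·(109) + (0)·(358) + (0)·(82) + (1)·(4) + (0)·(85) = 4
p = 5; digits c_i = Σ_j d_{ij}·5^j, 0 ≤ d_{ij} < 5:
  c_1 = 8 = 3·5^0 + 1·5^1
  c_2 = 21 = 1·5^0 + 4·5^1
  c_3 = 8 = 3·5^0 + 1·5^1
  c_4 = 21 = 1·5^0 + 4·5^1
  c_5 = 4 = 4·5^0
p-restricted factor λ_0 = (3, 1, 3, 1, 4)
p-restricted factor λ_1 = (1, 4, 1, 4, 0)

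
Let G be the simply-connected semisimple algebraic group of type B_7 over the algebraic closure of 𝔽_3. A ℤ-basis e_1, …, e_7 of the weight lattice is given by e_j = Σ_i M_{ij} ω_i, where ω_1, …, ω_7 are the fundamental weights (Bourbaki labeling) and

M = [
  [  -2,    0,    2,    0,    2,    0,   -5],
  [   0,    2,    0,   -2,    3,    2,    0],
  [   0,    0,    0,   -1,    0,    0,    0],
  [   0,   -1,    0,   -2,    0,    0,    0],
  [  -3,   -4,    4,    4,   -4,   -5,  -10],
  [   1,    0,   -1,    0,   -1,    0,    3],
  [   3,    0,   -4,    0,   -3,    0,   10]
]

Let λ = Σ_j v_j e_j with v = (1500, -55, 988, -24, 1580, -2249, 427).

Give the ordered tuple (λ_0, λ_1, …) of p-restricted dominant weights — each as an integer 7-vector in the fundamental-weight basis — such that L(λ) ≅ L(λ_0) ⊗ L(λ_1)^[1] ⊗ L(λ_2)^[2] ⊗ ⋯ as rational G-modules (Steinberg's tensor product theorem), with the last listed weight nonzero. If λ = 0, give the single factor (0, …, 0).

((1, 0, 0, 1, 0, 0, 0), (0, 0, 2, 1, 2, 2, 2), (0, 2, 2, 2, 1, 2, 2), (0, 0, 0, 0, 2, 1, 2), (0, 2, 0, 1, 2, 2, 0))

Change of basis e → ω: c = M·v where v = (1500, -55, 988, -24, 1580, -2249, 427):
  c_1 = -2*1500 + 0*-55 + 2*988 + 0*-24 + 2*1580 + 0*-2249 + -5*427 = 1
  c_2 = 0*1500 + 2*-55 + 0*988 + -2*-24 + 3*1580 + 2*-2249 + 0*427 = 180
  c_3 = 0*1500 + 0*-55 + 0*988 + -1*-24 + 0*1580 + 0*-2249 + 0*427 = 24
  c_4 = 0*1500 + -1*-55 + 0*988 + -2*-24 + 0*1580 + 0*-2249 + 0*427 = 103
  c_5 = -3*1500 + -4*-55 + 4*988 + 4*-24 + -4*1580 + -5*-2249 + -10*427 = 231
  c_6 = 1*1500 + 0*-55 + -1*988 + 0*-24 + -1*1580 + 0*-2249 + 3*427 = 213
  c_7 = 3*1500 + 0*-55 + -4*988 + 0*-24 + -3*1580 + 0*-2249 + 10*427 = 78
Expand coordinatewise in base 3:
  c_1 = 1 = 1·3^0
  c_2 = 180 = 0·3^0 + 0·3^1 + 2·3^2 + 0·3^3 + 2·3^4
  c_3 = 24 = 0·3^0 + 2·3^1 + 2·3^2
  c_4 = 103 = 1·3^0 + 1·3^1 + 2·3^2 + 0·3^3 + 1·3^4
  c_5 = 231 = 0·3^0 + 2·3^1 + 1·3^2 + 2·3^3 + 2·3^4
  c_6 = 213 = 0·3^0 + 2·3^1 + 2·3^2 + 1·3^3 + 2·3^4
  c_7 = 78 = 0·3^0 + 2·3^1 + 2·3^2 + 2·3^3
p-restricted factor λ_0 = (1, 0, 0, 1, 0, 0, 0)
p-restricted factor λ_1 = (0, 0, 2, 1, 2, 2, 2)
p-restricted factor λ_2 = (0, 2, 2, 2, 1, 2, 2)
p-restricted factor λ_3 = (0, 0, 0, 0, 2, 1, 2)
p-restricted factor λ_4 = (0, 2, 0, 1, 2, 2, 0)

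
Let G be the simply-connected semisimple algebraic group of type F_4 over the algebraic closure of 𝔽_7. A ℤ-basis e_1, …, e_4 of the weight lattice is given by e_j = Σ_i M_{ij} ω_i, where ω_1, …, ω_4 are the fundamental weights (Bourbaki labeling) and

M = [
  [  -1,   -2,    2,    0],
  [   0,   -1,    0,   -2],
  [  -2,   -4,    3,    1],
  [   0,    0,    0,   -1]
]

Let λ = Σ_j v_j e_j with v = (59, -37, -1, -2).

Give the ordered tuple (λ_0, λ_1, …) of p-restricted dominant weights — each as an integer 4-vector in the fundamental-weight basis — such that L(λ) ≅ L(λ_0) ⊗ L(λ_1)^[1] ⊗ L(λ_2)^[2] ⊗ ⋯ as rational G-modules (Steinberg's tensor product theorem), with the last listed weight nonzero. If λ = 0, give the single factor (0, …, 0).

((6, 6, 4, 2), (1, 5, 3, 0))

ω-coordinates c = M·v, v = (59, -37, -1, -2):
  c_1 = -1*59 + -2*-37 + 2*-1 + 0*-2 = 13
  c_2 = 0*59 + -1*-37 + 0*-1 + -2*-2 = 41
  c_3 = -2*59 + -4*-37 + 3*-1 + 1*-2 = 25
  c_4 = 0*59 + 0*-37 + 0*-1 + -1*-2 = 2
Base-7 expansion of each c_i:
  c_1 = 13 = 6·7^0 + 1·7^1
  c_2 = 41 = 6·7^0 + 5·7^1
  c_3 = 25 = 4·7^0 + 3·7^1
  c_4 = 2 = 2·7^0
Factor λ_0 = (6, 6, 4, 2)
Factor λ_1 = (1, 5, 3, 0)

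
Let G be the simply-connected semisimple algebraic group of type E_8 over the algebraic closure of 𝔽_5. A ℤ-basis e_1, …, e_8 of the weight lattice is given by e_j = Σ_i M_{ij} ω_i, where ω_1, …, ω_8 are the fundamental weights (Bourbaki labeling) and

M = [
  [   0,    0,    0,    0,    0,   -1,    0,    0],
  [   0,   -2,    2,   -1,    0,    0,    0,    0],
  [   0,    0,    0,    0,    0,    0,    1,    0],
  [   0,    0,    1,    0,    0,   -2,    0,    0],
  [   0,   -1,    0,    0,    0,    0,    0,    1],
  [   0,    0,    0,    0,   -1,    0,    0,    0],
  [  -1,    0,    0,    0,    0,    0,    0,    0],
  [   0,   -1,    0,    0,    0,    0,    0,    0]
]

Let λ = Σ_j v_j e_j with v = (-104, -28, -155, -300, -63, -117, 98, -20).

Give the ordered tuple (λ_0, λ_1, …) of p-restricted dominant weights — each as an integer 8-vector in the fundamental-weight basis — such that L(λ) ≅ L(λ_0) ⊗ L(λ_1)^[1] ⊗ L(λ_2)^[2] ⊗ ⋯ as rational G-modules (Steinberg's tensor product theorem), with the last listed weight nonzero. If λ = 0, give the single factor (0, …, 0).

((2, 1, 3, 4, 3, 3, 4, 3), (3, 4, 4, 0, 1, 2, 0, 0), (4, 1, 3, 3, 0, 2, 4, 1))

Converting to the ω-basis (c_i = row i of M dotted with v = (-104, -28, -155, -300, -63, -117, 98, -20)):
  c_1 = (0)·(-104) + (0)·(-28) + (0)·(-155) + (0)·(-300) + (0)·(-63) + (-1)·(-117) + (0)·(98) + (0)·(-20) = 117
  c_2 = (0)·(-104) + (-2)·(-28) + (2)·(-155) + (-1)·(-300) + (0)·(-63) + (0)·(-117) + (0)·(98) + (0)·(-20) = 46
  c_3 = (0)·(-104) + (0)·(-28) + (0)·(-155) + (0)·(-300) + (0)·(-63) + (0)·(-117) + (1)·(98) + (0)·(-20) = 98
  c_4 = (0)·(-104) + (0)·(-28) + (1)·(-155) + (0)·(-300) + (0)·(-63) + (-2)·(-117) + (0)·(98) + (0)·(-20) = 79
  c_5 = (0)·(-104) + (-1)·(-28) + (0)·(-155) + (0)·(-300) + (0)·(-63) + (0)·(-117) + (0)·(98) + (1)·(-20) = 8
  c_6 = (0)·(-104) + (0)·(-28) + (0)·(-155) + (0)·(-300) + (-1)·(-63) + (0)·(-117) + (0)·(98) + (0)·(-20) = 63
  c_7 = (-1)·(-104) + (0)·(-28) + (0)·(-155) + (0)·(-300) + (0)·(-63) + (0)·(-117) + (0)·(98) + (0)·(-20) = 104
  c_8 = (0)·(-104) + (-1)·(-28) + (0)·(-155) + (0)·(-300) + (0)·(-63) + (0)·(-117) + (0)·(98) + (0)·(-20) = 28
p = 5; digits c_i = Σ_j d_{ij}·5^j, 0 ≤ d_{ij} < 5:
  c_1 = 117 = 2·5^0 + 3·5^1 + 4·5^2
  c_2 = 46 = 1·5^0 + 4·5^1 + 1·5^2
  c_3 = 98 = 3·5^0 + 4·5^1 + 3·5^2
  c_4 = 79 = 4·5^0 + 0·5^1 + 3·5^2
  c_5 = 8 = 3·5^0 + 1·5^1
  c_6 = 63 = 3·5^0 + 2·5^1 + 2·5^2
  c_7 = 104 = 4·5^0 + 0·5^1 + 4·5^2
  c_8 = 28 = 3·5^0 + 0·5^1 + 1·5^2
λ_0 = (2, 1, 3, 4, 3, 3, 4, 3)
λ_1 = (3, 4, 4, 0, 1, 2, 0, 0)
λ_2 = (4, 1, 3, 3, 0, 2, 4, 1)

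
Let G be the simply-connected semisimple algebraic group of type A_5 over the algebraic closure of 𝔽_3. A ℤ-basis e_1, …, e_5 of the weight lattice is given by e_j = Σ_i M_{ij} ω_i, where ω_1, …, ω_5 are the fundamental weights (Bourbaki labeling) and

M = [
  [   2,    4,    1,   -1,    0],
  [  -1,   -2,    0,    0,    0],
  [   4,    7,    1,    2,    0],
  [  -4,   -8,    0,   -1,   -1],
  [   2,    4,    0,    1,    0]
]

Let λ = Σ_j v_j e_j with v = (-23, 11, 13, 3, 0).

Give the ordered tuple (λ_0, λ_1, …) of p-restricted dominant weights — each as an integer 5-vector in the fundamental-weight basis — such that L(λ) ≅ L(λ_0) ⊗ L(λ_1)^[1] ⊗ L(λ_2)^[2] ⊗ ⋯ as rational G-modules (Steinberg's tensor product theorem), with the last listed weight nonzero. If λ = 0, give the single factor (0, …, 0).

Change of basis e → ω: c = M·v where v = (-23, 11, 13, 3, 0):
  c_1 = 2*-23 + 4*11 + 1*13 + -1*3 + 0*0 = 8
  c_2 = -1*-23 + -2*11 + 0*13 + 0*3 + 0*0 = 1
  c_3 = 4*-23 + 7*11 + 1*13 + 2*3 + 0*0 = 4
  c_4 = -4*-23 + -8*11 + 0*13 + -1*3 + -1*0 = 1
  c_5 = 2*-23 + 4*11 + 0*13 + 1*3 + 0*0 = 1
Base-3 expansion of each c_i:
  c_1 = 8 = 2·3^0 + 2·3^1
  c_2 = 1 = 1·3^0
  c_3 = 4 = 1·3^0 + 1·3^1
  c_4 = 1 = 1·3^0
  c_5 = 1 = 1·3^0
Factor λ_0 = (2, 1, 1, 1, 1)
Factor λ_1 = (2, 0, 1, 0, 0)

((2, 1, 1, 1, 1), (2, 0, 1, 0, 0))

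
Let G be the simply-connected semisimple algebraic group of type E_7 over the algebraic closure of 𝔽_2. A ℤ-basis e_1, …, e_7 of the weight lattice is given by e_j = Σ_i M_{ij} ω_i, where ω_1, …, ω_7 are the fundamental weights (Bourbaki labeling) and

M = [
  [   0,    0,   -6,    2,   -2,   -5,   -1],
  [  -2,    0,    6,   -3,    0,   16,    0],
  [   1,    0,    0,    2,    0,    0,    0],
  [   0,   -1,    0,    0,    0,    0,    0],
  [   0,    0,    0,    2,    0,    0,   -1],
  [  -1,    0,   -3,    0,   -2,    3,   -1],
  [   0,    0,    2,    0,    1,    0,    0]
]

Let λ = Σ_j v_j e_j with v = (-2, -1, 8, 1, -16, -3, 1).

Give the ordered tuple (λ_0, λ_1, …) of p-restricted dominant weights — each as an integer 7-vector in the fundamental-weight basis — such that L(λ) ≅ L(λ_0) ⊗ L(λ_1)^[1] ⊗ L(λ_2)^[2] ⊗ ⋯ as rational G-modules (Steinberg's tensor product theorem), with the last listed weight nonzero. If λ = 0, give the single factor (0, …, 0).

((0, 1, 0, 1, 1, 0, 0),)

Compute c_i = Σ_j M_{ij} v_j with v = (-2, -1, 8, 1, -16, -3, 1):
  c_1 = (0)·(-2) + (0)·(-1) + (-6)·(8) + 2·1 + (-2)·(-16) + (-5)·(-3) + (-1)·(1) = 0
  c_2 = (-2)·(-2) + (0)·(-1) + 6·8 + (-3)·(1) + (0)·(-16) + (16)·(-3) + 0·1 = 1
  c_3 = (1)·(-2) + (0)·(-1) + 0·8 + 2·1 + (0)·(-16) + (0)·(-3) + 0·1 = 0
  c_4 = (0)·(-2) + (-1)·(-1) + 0·8 + 0·1 + (0)·(-16) + (0)·(-3) + 0·1 = 1
  c_5 = (0)·(-2) + (0)·(-1) + 0·8 + 2·1 + (0)·(-16) + (0)·(-3) + (-1)·(1) = 1
  c_6 = (-1)·(-2) + (0)·(-1) + (-3)·(8) + 0·1 + (-2)·(-16) + (3)·(-3) + (-1)·(1) = 0
  c_7 = (0)·(-2) + (0)·(-1) + 2·8 + 0·1 + (1)·(-16) + (0)·(-3) + 0·1 = 0
Base-2 expansion of each c_i:
  c_1 = 0
  c_2 = 1 = 1·2^0
  c_3 = 0
  c_4 = 1 = 1·2^0
  c_5 = 1 = 1·2^0
  c_6 = 0
  c_7 = 0
p-restricted factor λ_0 = (0, 1, 0, 1, 1, 0, 0)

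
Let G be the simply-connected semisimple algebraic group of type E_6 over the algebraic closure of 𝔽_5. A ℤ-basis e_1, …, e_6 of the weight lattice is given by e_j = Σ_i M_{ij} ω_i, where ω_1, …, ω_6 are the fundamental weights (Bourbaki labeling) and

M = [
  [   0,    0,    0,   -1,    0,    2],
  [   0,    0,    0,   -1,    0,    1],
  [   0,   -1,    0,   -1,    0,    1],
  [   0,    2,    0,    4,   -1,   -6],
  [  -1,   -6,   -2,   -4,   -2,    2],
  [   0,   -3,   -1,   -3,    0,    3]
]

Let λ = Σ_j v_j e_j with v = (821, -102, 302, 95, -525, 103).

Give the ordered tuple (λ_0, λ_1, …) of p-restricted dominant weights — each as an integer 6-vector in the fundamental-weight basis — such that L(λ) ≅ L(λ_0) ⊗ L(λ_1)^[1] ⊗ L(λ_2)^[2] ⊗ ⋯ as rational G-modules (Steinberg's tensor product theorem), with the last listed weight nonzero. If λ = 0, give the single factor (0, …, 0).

In the fundamental-weight basis, λ has coordinates c = M·v (v = (821, -102, 302, 95, -525, 103)):
  c_1 = (0)·(821) + (0)·(-102) + (0)·(302) + (-1)·(95) + (0)·(-525) + (2)·(103) = 111
  c_2 = (0)·(821) + (0)·(-102) + (0)·(302) + (-1)·(95) + (0)·(-525) + (1)·(103) = 8
  c_3 = (0)·(821) + (-1)·(-102) + (0)·(302) + (-1)·(95) + (0)·(-525) + (1)·(103) = 110
  c_4 = (0)·(821) + (2)·(-102) + (0)·(302) + (4)·(95) + (-1)·(-525) + (-6)·(103) = 83
  c_5 = (-1)·(821) + (-6)·(-102) + (-2)·(302) + (-4)·(95) + (-2)·(-525) + (2)·(103) = 63
  c_6 = (0)·(821) + (-3)·(-102) + (-1)·(302) + (-3)·(95) + (0)·(-525) + (3)·(103) = 28
p = 5; digits c_i = Σ_j d_{ij}·5^j, 0 ≤ d_{ij} < 5:
  c_1 = 111 = 1·5^0 + 2·5^1 + 4·5^2
  c_2 = 8 = 3·5^0 + 1·5^1
  c_3 = 110 = 0·5^0 + 2·5^1 + 4·5^2
  c_4 = 83 = 3·5^0 + 1·5^1 + 3·5^2
  c_5 = 63 = 3·5^0 + 2·5^1 + 2·5^2
  c_6 = 28 = 3·5^0 + 0·5^1 + 1·5^2
p-restricted factor λ_0 = (1, 3, 0, 3, 3, 3)
p-restricted factor λ_1 = (2, 1, 2, 1, 2, 0)
p-restricted factor λ_2 = (4, 0, 4, 3, 2, 1)

((1, 3, 0, 3, 3, 3), (2, 1, 2, 1, 2, 0), (4, 0, 4, 3, 2, 1))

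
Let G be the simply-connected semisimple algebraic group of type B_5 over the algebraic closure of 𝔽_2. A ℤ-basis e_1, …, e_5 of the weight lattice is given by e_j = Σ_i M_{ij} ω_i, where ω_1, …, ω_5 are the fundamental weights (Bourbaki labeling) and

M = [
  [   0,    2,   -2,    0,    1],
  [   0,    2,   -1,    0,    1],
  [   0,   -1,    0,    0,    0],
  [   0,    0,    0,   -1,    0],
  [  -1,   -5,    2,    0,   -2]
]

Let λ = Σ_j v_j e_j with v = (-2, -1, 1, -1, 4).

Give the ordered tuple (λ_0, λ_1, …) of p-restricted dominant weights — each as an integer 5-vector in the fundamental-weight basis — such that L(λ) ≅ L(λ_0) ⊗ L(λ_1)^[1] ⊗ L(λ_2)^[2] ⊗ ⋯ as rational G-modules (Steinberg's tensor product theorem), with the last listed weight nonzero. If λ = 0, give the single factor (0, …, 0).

Compute c_i = Σ_j M_{ij} v_j with v = (-2, -1, 1, -1, 4):
  c_1 = 0*-2 + 2*-1 + -2*1 + 0*-1 + 1*4 = 0
  c_2 = 0*-2 + 2*-1 + -1*1 + 0*-1 + 1*4 = 1
  c_3 = 0*-2 + -1*-1 + 0*1 + 0*-1 + 0*4 = 1
  c_4 = 0*-2 + 0*-1 + 0*1 + -1*-1 + 0*4 = 1
  c_5 = -1*-2 + -5*-1 + 2*1 + 0*-1 + -2*4 = 1
Writing each c_i in base p = 2:
  c_1 = 0
  c_2 = 1 = 1·2^0
  c_3 = 1 = 1·2^0
  c_4 = 1 = 1·2^0
  c_5 = 1 = 1·2^0
Factor λ_0 = (0, 1, 1, 1, 1)

((0, 1, 1, 1, 1),)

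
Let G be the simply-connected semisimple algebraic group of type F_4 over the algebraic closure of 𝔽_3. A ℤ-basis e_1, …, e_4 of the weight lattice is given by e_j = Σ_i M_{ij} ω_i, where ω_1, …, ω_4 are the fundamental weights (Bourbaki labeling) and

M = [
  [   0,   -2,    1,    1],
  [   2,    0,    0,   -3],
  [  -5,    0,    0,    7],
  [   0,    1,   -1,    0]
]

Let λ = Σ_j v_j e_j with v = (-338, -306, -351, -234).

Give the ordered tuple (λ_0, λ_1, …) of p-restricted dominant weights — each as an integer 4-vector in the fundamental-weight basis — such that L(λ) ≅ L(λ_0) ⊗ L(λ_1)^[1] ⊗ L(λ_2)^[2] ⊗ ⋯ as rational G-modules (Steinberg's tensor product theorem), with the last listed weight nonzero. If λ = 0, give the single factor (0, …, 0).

ω-coordinates c = M·v, v = (-338, -306, -351, -234):
  c_1 = (0)·(-338) + (-2)·(-306) + (1)·(-351) + (1)·(-234) = 27
  c_2 = (2)·(-338) + (0)·(-306) + (0)·(-351) + (-3)·(-234) = 26
  c_3 = (-5)·(-338) + (0)·(-306) + (0)·(-351) + (7)·(-234) = 52
  c_4 = (0)·(-338) + (1)·(-306) + (-1)·(-351) + (0)·(-234) = 45
Base-3 expansion of each c_i:
  c_1 = 27 = 0·3^0 + 0·3^1 + 0·3^2 + 1·3^3
  c_2 = 26 = 2·3^0 + 2·3^1 + 2·3^2
  c_3 = 52 = 1·3^0 + 2·3^1 + 2·3^2 + 1·3^3
  c_4 = 45 = 0·3^0 + 0·3^1 + 2·3^2 + 1·3^3
λ_0 = (0, 2, 1, 0)
λ_1 = (0, 2, 2, 0)
λ_2 = (0, 2, 2, 2)
λ_3 = (1, 0, 1, 1)

((0, 2, 1, 0), (0, 2, 2, 0), (0, 2, 2, 2), (1, 0, 1, 1))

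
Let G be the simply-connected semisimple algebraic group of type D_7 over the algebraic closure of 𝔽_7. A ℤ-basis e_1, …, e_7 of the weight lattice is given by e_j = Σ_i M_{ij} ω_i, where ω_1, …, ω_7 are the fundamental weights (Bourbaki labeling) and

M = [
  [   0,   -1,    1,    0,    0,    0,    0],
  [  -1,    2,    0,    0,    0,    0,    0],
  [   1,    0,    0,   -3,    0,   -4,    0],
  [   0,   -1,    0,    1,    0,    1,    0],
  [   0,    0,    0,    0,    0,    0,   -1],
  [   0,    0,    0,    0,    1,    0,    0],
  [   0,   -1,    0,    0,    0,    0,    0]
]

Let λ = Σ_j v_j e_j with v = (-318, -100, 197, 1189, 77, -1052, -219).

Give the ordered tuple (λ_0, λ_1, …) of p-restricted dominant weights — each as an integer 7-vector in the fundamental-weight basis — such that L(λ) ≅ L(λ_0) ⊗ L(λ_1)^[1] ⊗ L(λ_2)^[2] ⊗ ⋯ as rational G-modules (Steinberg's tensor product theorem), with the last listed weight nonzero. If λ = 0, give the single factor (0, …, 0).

((3, 6, 1, 6, 2, 0, 2), (0, 2, 4, 5, 3, 4, 0), (6, 2, 6, 4, 4, 1, 2))

In the fundamental-weight basis, λ has coordinates c = M·v (v = (-318, -100, 197, 1189, 77, -1052, -219)):
  c_1 = 0*-318 + -1*-100 + 1*197 + 0*1189 + 0*77 + 0*-1052 + 0*-219 = 297
  c_2 = -1*-318 + 2*-100 + 0*197 + 0*1189 + 0*77 + 0*-1052 + 0*-219 = 118
  c_3 = 1*-318 + 0*-100 + 0*197 + -3*1189 + 0*77 + -4*-1052 + 0*-219 = 323
  c_4 = 0*-318 + -1*-100 + 0*197 + 1*1189 + 0*77 + 1*-1052 + 0*-219 = 237
  c_5 = 0*-318 + 0*-100 + 0*197 + 0*1189 + 0*77 + 0*-1052 + -1*-219 = 219
  c_6 = 0*-318 + 0*-100 + 0*197 + 0*1189 + 1*77 + 0*-1052 + 0*-219 = 77
  c_7 = 0*-318 + -1*-100 + 0*197 + 0*1189 + 0*77 + 0*-1052 + 0*-219 = 100
p = 7; digits c_i = Σ_j d_{ij}·7^j, 0 ≤ d_{ij} < 7:
  c_1 = 297 = 3·7^0 + 0·7^1 + 6·7^2
  c_2 = 118 = 6·7^0 + 2·7^1 + 2·7^2
  c_3 = 323 = 1·7^0 + 4·7^1 + 6·7^2
  c_4 = 237 = 6·7^0 + 5·7^1 + 4·7^2
  c_5 = 219 = 2·7^0 + 3·7^1 + 4·7^2
  c_6 = 77 = 0·7^0 + 4·7^1 + 1·7^2
  c_7 = 100 = 2·7^0 + 0·7^1 + 2·7^2
λ_0 = (3, 6, 1, 6, 2, 0, 2)
λ_1 = (0, 2, 4, 5, 3, 4, 0)
λ_2 = (6, 2, 6, 4, 4, 1, 2)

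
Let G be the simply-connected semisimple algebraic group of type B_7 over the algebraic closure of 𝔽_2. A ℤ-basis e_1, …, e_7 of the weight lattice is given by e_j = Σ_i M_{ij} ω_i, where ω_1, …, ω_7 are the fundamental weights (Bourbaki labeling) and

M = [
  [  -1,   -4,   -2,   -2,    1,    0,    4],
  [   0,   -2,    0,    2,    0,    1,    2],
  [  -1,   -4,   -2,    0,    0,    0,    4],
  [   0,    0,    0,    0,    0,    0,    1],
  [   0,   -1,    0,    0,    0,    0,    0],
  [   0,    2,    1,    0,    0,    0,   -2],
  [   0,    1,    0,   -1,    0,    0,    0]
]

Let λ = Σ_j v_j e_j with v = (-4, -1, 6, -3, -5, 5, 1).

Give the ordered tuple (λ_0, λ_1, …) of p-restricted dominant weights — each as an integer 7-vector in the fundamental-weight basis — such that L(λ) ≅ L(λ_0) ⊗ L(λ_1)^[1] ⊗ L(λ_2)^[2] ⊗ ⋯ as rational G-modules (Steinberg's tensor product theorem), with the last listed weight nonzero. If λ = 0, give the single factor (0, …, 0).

((1, 1, 0, 1, 1, 0, 0), (0, 1, 0, 0, 0, 1, 1))

ω-coordinates c = M·v, v = (-4, -1, 6, -3, -5, 5, 1):
  c_1 = (-1)·(-4) + (-4)·(-1) + (-2)·(6) + (-2)·(-3) + (1)·(-5) + (0)·(5) + (4)·(1) = 1
  c_2 = (0)·(-4) + (-2)·(-1) + (0)·(6) + (2)·(-3) + (0)·(-5) + (1)·(5) + (2)·(1) = 3
  c_3 = (-1)·(-4) + (-4)·(-1) + (-2)·(6) + (0)·(-3) + (0)·(-5) + (0)·(5) + (4)·(1) = 0
  c_4 = (0)·(-4) + (0)·(-1) + (0)·(6) + (0)·(-3) + (0)·(-5) + (0)·(5) + (1)·(1) = 1
  c_5 = (0)·(-4) + (-1)·(-1) + (0)·(6) + (0)·(-3) + (0)·(-5) + (0)·(5) + (0)·(1) = 1
  c_6 = (0)·(-4) + (2)·(-1) + (1)·(6) + (0)·(-3) + (0)·(-5) + (0)·(5) + (-2)·(1) = 2
  c_7 = (0)·(-4) + (1)·(-1) + (0)·(6) + (-1)·(-3) + (0)·(-5) + (0)·(5) + (0)·(1) = 2
p = 2; digits c_i = Σ_j d_{ij}·2^j, 0 ≤ d_{ij} < 2:
  c_1 = 1 = 1·2^0
  c_2 = 3 = 1·2^0 + 1·2^1
  c_3 = 0
  c_4 = 1 = 1·2^0
  c_5 = 1 = 1·2^0
  c_6 = 2 = 0·2^0 + 1·2^1
  c_7 = 2 = 0·2^0 + 1·2^1
λ_0 = (1, 1, 0, 1, 1, 0, 0)
λ_1 = (0, 1, 0, 0, 0, 1, 1)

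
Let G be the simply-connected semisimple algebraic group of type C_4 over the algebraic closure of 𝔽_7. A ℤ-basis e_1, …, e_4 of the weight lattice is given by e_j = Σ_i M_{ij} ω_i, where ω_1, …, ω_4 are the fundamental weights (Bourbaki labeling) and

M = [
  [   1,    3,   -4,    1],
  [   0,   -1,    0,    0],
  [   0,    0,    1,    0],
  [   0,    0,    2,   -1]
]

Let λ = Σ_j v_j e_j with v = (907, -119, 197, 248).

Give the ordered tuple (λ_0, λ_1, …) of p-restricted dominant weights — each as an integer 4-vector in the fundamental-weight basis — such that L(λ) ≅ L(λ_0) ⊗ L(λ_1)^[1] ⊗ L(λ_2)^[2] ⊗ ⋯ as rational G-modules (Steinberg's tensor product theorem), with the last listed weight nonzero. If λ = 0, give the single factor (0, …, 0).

((3, 0, 1, 6), (1, 3, 0, 6), (0, 2, 4, 2))

Converting to the ω-basis (c_i = row i of M dotted with v = (907, -119, 197, 248)):
  c_1 = 1*907 + 3*-119 + -4*197 + 1*248 = 10
  c_2 = 0*907 + -1*-119 + 0*197 + 0*248 = 119
  c_3 = 0*907 + 0*-119 + 1*197 + 0*248 = 197
  c_4 = 0*907 + 0*-119 + 2*197 + -1*248 = 146
p = 7; digits c_i = Σ_j d_{ij}·7^j, 0 ≤ d_{ij} < 7:
  c_1 = 10 = 3·7^0 + 1·7^1
  c_2 = 119 = 0·7^0 + 3·7^1 + 2·7^2
  c_3 = 197 = 1·7^0 + 0·7^1 + 4·7^2
  c_4 = 146 = 6·7^0 + 6·7^1 + 2·7^2
p-restricted factor λ_0 = (3, 0, 1, 6)
p-restricted factor λ_1 = (1, 3, 0, 6)
p-restricted factor λ_2 = (0, 2, 4, 2)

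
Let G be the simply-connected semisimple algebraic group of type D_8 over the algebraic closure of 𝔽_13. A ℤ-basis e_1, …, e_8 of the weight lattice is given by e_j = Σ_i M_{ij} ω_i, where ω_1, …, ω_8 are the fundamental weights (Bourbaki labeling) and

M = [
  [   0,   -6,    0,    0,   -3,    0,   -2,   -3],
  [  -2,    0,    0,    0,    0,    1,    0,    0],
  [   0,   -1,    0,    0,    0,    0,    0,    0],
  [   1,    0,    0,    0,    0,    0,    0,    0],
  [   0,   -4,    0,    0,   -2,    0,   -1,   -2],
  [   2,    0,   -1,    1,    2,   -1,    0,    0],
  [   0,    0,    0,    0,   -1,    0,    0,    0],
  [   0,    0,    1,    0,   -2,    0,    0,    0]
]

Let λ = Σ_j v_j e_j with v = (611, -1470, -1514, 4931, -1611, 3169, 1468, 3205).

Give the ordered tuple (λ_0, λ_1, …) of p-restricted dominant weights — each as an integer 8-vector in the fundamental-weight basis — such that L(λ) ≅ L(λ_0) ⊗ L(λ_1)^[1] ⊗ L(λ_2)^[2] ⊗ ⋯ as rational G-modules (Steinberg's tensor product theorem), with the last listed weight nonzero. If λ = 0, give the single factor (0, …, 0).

In the fundamental-weight basis, λ has coordinates c = M·v (v = (611, -1470, -1514, 4931, -1611, 3169, 1468, 3205)):
  c_1 = 0·611 + (-6)·(-1470) + (0)·(-1514) + 0·4931 + (-3)·(-1611) + 0·3169 + (-2)·(1468) + (-3)·(3205) = 1102
  c_2 = (-2)·(611) + (0)·(-1470) + (0)·(-1514) + 0·4931 + (0)·(-1611) + 1·3169 + 0·1468 + 0·3205 = 1947
  c_3 = 0·611 + (-1)·(-1470) + (0)·(-1514) + 0·4931 + (0)·(-1611) + 0·3169 + 0·1468 + 0·3205 = 1470
  c_4 = 1·611 + (0)·(-1470) + (0)·(-1514) + 0·4931 + (0)·(-1611) + 0·3169 + 0·1468 + 0·3205 = 611
  c_5 = 0·611 + (-4)·(-1470) + (0)·(-1514) + 0·4931 + (-2)·(-1611) + 0·3169 + (-1)·(1468) + (-2)·(3205) = 1224
  c_6 = 2·611 + (0)·(-1470) + (-1)·(-1514) + 1·4931 + (2)·(-1611) + (-1)·(3169) + 0·1468 + 0·3205 = 1276
  c_7 = 0·611 + (0)·(-1470) + (0)·(-1514) + 0·4931 + (-1)·(-1611) + 0·3169 + 0·1468 + 0·3205 = 1611
  c_8 = 0·611 + (0)·(-1470) + (1)·(-1514) + 0·4931 + (-2)·(-1611) + 0·3169 + 0·1468 + 0·3205 = 1708
p = 13; digits c_i = Σ_j d_{ij}·13^j, 0 ≤ d_{ij} < 13:
  c_1 = 1102 = 10·13^0 + 6·13^1 + 6·13^2
  c_2 = 1947 = 10·13^0 + 6·13^1 + 11·13^2
  c_3 = 1470 = 1·13^0 + 9·13^1 + 8·13^2
  c_4 = 611 = 0·13^0 + 8·13^1 + 3·13^2
  c_5 = 1224 = 2·13^0 + 3·13^1 + 7·13^2
  c_6 = 1276 = 2·13^0 + 7·13^1 + 7·13^2
  c_7 = 1611 = 12·13^0 + 6·13^1 + 9·13^2
  c_8 = 1708 = 5·13^0 + 1·13^1 + 10·13^2
λ_0 = (10, 10, 1, 0, 2, 2, 12, 5)
λ_1 = (6, 6, 9, 8, 3, 7, 6, 1)
λ_2 = (6, 11, 8, 3, 7, 7, 9, 10)

((10, 10, 1, 0, 2, 2, 12, 5), (6, 6, 9, 8, 3, 7, 6, 1), (6, 11, 8, 3, 7, 7, 9, 10))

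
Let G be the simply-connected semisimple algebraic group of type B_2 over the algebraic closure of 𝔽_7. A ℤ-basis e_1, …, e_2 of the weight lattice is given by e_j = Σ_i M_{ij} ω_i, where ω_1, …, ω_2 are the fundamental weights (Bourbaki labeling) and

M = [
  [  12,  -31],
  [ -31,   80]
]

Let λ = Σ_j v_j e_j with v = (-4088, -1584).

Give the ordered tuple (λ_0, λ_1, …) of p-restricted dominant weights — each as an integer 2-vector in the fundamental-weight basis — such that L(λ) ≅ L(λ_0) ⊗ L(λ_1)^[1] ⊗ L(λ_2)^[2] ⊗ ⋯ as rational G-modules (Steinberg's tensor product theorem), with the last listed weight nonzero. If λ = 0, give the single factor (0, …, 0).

In the fundamental-weight basis, λ has coordinates c = M·v (v = (-4088, -1584)):
  c_1 = (12)·(-4088) + (-31)·(-1584) = 48
  c_2 = (-31)·(-4088) + (80)·(-1584) = 8
Expand coordinatewise in base 7:
  c_1 = 48 = 6·7^0 + 6·7^1
  c_2 = 8 = 1·7^0 + 1·7^1
λ_0 = (6, 1)
λ_1 = (6, 1)

((6, 1), (6, 1))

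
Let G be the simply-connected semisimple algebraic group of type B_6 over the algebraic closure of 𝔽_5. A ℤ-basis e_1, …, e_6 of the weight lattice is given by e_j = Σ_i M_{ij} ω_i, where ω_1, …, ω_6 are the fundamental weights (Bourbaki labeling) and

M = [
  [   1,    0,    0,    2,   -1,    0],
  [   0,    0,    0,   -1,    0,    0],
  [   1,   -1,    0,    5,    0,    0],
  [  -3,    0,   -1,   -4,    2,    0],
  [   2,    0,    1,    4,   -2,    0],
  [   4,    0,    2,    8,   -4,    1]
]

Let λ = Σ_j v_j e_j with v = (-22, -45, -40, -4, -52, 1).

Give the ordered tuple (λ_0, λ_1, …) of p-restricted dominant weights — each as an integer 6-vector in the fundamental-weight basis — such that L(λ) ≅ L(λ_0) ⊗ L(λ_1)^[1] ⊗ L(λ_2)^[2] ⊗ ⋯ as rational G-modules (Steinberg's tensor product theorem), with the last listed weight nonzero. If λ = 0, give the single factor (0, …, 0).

Converting to the ω-basis (c_i = row i of M dotted with v = (-22, -45, -40, -4, -52, 1)):
  c_1 = (1)·(-22) + (0)·(-45) + (0)·(-40) + (2)·(-4) + (-1)·(-52) + 0·1 = 22
  c_2 = (0)·(-22) + (0)·(-45) + (0)·(-40) + (-1)·(-4) + (0)·(-52) + 0·1 = 4
  c_3 = (1)·(-22) + (-1)·(-45) + (0)·(-40) + (5)·(-4) + (0)·(-52) + 0·1 = 3
  c_4 = (-3)·(-22) + (0)·(-45) + (-1)·(-40) + (-4)·(-4) + (2)·(-52) + 0·1 = 18
  c_5 = (2)·(-22) + (0)·(-45) + (1)·(-40) + (4)·(-4) + (-2)·(-52) + 0·1 = 4
  c_6 = (4)·(-22) + (0)·(-45) + (2)·(-40) + (8)·(-4) + (-4)·(-52) + 1·1 = 9
p = 5; digits c_i = Σ_j d_{ij}·5^j, 0 ≤ d_{ij} < 5:
  c_1 = 22 = 2·5^0 + 4·5^1
  c_2 = 4 = 4·5^0
  c_3 = 3 = 3·5^0
  c_4 = 18 = 3·5^0 + 3·5^1
  c_5 = 4 = 4·5^0
  c_6 = 9 = 4·5^0 + 1·5^1
p-restricted factor λ_0 = (2, 4, 3, 3, 4, 4)
p-restricted factor λ_1 = (4, 0, 0, 3, 0, 1)

((2, 4, 3, 3, 4, 4), (4, 0, 0, 3, 0, 1))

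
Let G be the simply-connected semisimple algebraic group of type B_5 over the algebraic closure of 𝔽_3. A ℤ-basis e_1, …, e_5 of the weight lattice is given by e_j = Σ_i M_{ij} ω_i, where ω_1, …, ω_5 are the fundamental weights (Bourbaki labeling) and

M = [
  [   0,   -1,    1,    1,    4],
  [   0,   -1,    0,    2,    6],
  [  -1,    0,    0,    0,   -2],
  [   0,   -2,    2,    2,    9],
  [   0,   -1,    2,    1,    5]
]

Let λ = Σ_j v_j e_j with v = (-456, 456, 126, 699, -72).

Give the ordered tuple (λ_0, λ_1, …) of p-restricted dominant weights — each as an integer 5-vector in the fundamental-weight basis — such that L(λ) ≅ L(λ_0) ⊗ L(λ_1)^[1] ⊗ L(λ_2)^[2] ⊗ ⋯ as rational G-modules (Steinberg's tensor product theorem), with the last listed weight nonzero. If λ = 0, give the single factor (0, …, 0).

((0, 0, 0, 0, 0), (0, 2, 2, 0, 0), (0, 2, 0, 1, 0), (0, 0, 1, 0, 2), (1, 0, 1, 1, 1), (0, 2, 2, 0, 0))

In the fundamental-weight basis, λ has coordinates c = M·v (v = (-456, 456, 126, 699, -72)):
  c_1 = (0)·(-456) + (-1)·(456) + 1·126 + 1·699 + (4)·(-72) = 81
  c_2 = (0)·(-456) + (-1)·(456) + 0·126 + 2·699 + (6)·(-72) = 510
  c_3 = (-1)·(-456) + 0·456 + 0·126 + 0·699 + (-2)·(-72) = 600
  c_4 = (0)·(-456) + (-2)·(456) + 2·126 + 2·699 + (9)·(-72) = 90
  c_5 = (0)·(-456) + (-1)·(456) + 2·126 + 1·699 + (5)·(-72) = 135
Writing each c_i in base p = 3:
  c_1 = 81 = 0·3^0 + 0·3^1 + 0·3^2 + 0·3^3 + 1·3^4
  c_2 = 510 = 0·3^0 + 2·3^1 + 2·3^2 + 0·3^3 + 0·3^4 + 2·3^5
  c_3 = 600 = 0·3^0 + 2·3^1 + 0·3^2 + 1·3^3 + 1·3^4 + 2·3^5
  c_4 = 90 = 0·3^0 + 0·3^1 + 1·3^2 + 0·3^3 + 1·3^4
  c_5 = 135 = 0·3^0 + 0·3^1 + 0·3^2 + 2·3^3 + 1·3^4
p-restricted factor λ_0 = (0, 0, 0, 0, 0)
p-restricted factor λ_1 = (0, 2, 2, 0, 0)
p-restricted factor λ_2 = (0, 2, 0, 1, 0)
p-restricted factor λ_3 = (0, 0, 1, 0, 2)
p-restricted factor λ_4 = (1, 0, 1, 1, 1)
p-restricted factor λ_5 = (0, 2, 2, 0, 0)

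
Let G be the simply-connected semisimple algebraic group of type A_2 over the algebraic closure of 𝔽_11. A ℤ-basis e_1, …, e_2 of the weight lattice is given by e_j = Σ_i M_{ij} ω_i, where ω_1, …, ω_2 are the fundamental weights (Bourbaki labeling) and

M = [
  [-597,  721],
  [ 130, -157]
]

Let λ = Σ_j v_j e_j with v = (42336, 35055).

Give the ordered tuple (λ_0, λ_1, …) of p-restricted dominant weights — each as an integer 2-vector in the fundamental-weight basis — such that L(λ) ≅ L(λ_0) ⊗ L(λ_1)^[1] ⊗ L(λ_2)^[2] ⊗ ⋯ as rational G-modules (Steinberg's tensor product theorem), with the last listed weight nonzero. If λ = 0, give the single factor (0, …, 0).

((8, 1), (5, 4))

Compute c_i = Σ_j M_{ij} v_j with v = (42336, 35055):
  c_1 = (-597)·(42336) + 721·35055 = 63
  c_2 = 130·42336 + (-157)·(35055) = 45
Expand coordinatewise in base 11:
  c_1 = 63 = 8·11^0 + 5·11^1
  c_2 = 45 = 1·11^0 + 4·11^1
λ_0 = (8, 1)
λ_1 = (5, 4)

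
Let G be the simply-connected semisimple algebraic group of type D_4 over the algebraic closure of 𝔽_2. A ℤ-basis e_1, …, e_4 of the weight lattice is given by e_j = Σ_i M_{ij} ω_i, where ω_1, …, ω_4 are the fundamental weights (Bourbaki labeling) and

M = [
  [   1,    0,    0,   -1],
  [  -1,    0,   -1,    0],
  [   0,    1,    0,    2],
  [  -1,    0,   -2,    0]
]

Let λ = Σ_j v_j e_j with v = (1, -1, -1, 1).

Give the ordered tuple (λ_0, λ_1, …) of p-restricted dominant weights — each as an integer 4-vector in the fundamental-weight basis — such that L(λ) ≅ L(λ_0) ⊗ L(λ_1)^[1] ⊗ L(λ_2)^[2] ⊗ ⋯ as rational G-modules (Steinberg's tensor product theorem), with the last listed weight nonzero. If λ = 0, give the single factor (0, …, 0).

((0, 0, 1, 1),)

In the fundamental-weight basis, λ has coordinates c = M·v (v = (1, -1, -1, 1)):
  c_1 = 1·1 + (0)·(-1) + (0)·(-1) + (-1)·(1) = 0
  c_2 = (-1)·(1) + (0)·(-1) + (-1)·(-1) + 0·1 = 0
  c_3 = 0·1 + (1)·(-1) + (0)·(-1) + 2·1 = 1
  c_4 = (-1)·(1) + (0)·(-1) + (-2)·(-1) + 0·1 = 1
Expand coordinatewise in base 2:
  c_1 = 0
  c_2 = 0
  c_3 = 1 = 1·2^0
  c_4 = 1 = 1·2^0
Factor λ_0 = (0, 0, 1, 1)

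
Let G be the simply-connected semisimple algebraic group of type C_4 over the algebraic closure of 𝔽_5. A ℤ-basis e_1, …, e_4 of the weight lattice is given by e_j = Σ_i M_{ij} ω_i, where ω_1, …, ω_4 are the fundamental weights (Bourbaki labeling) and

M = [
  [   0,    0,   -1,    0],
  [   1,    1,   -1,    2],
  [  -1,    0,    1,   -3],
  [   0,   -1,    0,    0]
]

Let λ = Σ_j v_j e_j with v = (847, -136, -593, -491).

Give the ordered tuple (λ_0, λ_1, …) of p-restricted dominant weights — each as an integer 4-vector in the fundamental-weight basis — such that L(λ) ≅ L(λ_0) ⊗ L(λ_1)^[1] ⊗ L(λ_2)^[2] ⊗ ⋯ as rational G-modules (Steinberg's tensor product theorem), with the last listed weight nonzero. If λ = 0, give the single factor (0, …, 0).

In the fundamental-weight basis, λ has coordinates c = M·v (v = (847, -136, -593, -491)):
  c_1 = 0·847 + (0)·(-136) + (-1)·(-593) + (0)·(-491) = 593
  c_2 = 1·847 + (1)·(-136) + (-1)·(-593) + (2)·(-491) = 322
  c_3 = (-1)·(847) + (0)·(-136) + (1)·(-593) + (-3)·(-491) = 33
  c_4 = 0·847 + (-1)·(-136) + (0)·(-593) + (0)·(-491) = 136
Expand coordinatewise in base 5:
  c_1 = 593 = 3·5^0 + 3·5^1 + 3·5^2 + 4·5^3
  c_2 = 322 = 2·5^0 + 4·5^1 + 2·5^2 + 2·5^3
  c_3 = 33 = 3·5^0 + 1·5^1 + 1·5^2
  c_4 = 136 = 1·5^0 + 2·5^1 + 0·5^2 + 1·5^3
p-restricted factor λ_0 = (3, 2, 3, 1)
p-restricted factor λ_1 = (3, 4, 1, 2)
p-restricted factor λ_2 = (3, 2, 1, 0)
p-restricted factor λ_3 = (4, 2, 0, 1)

((3, 2, 3, 1), (3, 4, 1, 2), (3, 2, 1, 0), (4, 2, 0, 1))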